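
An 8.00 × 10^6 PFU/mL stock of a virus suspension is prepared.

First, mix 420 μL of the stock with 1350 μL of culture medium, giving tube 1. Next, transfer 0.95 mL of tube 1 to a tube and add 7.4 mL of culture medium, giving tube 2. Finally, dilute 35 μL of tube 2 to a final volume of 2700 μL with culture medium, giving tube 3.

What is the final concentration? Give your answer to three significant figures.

2.80 × 10^3 PFU/mL

Step 1: 420 μL + 1350 μL = 1770 μL total → factor 1770/420 = 4.2143
Step 2: 0.95 mL + 7.4 mL = 8.35 mL total → factor 8.35/0.95 = 8.7895
Step 3: 35 μL brought to 2700 μL → factor 2700/35 = 77.143
Overall dilution factor = 4.2143 × 8.7895 × 77.143 = 2857.5
Final = 8.00 × 10^6 PFU/mL / 2857.5 = 2.80 × 10^3 PFU/mL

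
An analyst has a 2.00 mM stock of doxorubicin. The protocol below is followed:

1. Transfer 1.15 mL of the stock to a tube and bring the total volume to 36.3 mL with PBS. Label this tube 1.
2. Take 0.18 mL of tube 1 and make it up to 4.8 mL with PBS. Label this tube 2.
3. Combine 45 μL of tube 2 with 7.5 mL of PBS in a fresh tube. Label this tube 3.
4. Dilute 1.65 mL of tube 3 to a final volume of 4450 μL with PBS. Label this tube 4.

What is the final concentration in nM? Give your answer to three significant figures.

Step 1: 1.15 mL brought to 36.3 mL → factor 36.3/1.15 = 31.565
Step 2: 0.18 mL brought to 4.8 mL → factor 4.8/0.18 = 26.667
Step 3: 45 μL + 7.5 mL = 7545 μL total → factor 7545/45 = 167.67
Step 4: 1.65 mL brought to 4450 μL → factor 4.45/1.65 = 2.697
Overall dilution factor = 31.565 × 26.667 × 167.67 × 2.697 = 3.8063 × 10^5
Final = 2.00 mM / 3.8063 × 10^5 = 5.254 × 10^-6 mM = 5.25 nM

5.25 nM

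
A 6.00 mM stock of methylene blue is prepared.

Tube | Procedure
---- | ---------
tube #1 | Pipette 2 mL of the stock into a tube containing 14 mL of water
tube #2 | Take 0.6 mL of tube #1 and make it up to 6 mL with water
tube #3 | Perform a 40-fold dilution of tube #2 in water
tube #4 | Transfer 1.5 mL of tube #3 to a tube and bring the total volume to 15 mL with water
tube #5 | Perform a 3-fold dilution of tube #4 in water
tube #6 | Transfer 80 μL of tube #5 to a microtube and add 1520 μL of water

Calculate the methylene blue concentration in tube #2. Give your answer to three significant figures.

Step 1: 2 mL + 14 mL = 16 mL total → factor 16/2 = 8
Step 2: 0.6 mL brought to 6 mL → factor 6/0.6 = 10
Dilution factor through tube #2 = 8 × 10 = 80
[tube #2] = 6.00 mM / 80 = 0.0750 mM

0.0750 mM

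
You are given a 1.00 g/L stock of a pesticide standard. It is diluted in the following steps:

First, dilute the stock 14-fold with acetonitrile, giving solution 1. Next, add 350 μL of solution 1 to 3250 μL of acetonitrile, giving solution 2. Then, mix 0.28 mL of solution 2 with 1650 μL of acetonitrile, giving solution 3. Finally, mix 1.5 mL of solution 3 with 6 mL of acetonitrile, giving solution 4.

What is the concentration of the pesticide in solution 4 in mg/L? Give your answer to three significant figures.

Step 1: 14-fold → factor 14
Step 2: 350 μL + 3250 μL = 3600 μL total → factor 3600/350 = 10.286
Step 3: 0.28 mL + 1650 μL = 1.93 mL total → factor 1.93/0.28 = 6.8929
Step 4: 1.5 mL + 6 mL = 7.5 mL total → factor 7.5/1.5 = 5
Overall dilution factor = 14 × 10.286 × 6.8929 × 5 = 4962.9
Final = 1.00 g/L / 4962.9 = 0.0002015 g/L = 0.201 mg/L

0.201 mg/L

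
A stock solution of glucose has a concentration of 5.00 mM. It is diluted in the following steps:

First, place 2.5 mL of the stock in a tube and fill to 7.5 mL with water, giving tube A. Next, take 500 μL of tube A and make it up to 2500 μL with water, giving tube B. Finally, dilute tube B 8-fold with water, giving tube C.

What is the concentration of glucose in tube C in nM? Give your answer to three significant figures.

4.17 × 10^4 nM

Step 1: 2.5 mL brought to 7.5 mL → factor 7.5/2.5 = 3
Step 2: 500 μL brought to 2500 μL → factor 2500/500 = 5
Step 3: 8-fold → factor 8
Dilution factor through tube C = 3 × 5 × 8 = 120
[tube C] = 5.00 mM / 120 = 0.04167 mM = 4.17 × 10^4 nM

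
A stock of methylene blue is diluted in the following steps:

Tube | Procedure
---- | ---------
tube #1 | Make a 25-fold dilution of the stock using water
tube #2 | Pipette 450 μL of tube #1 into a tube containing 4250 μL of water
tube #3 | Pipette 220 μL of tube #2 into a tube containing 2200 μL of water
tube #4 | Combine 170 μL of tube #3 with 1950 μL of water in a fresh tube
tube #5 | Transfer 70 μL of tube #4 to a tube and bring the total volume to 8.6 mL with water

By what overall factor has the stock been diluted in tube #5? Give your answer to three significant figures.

Step 1: 25-fold → factor 25
Step 2: 450 μL + 4250 μL = 4700 μL total → factor 4700/450 = 10.444
Step 3: 220 μL + 2200 μL = 2420 μL total → factor 2420/220 = 11
Step 4: 170 μL + 1950 μL = 2120 μL total → factor 2120/170 = 12.471
Step 5: 70 μL brought to 8.6 mL → factor 8600/70 = 122.86
Overall dilution factor = 25 × 10.444 × 11 × 12.471 × 122.86 = 4.4005 × 10^6

4.40 × 10^6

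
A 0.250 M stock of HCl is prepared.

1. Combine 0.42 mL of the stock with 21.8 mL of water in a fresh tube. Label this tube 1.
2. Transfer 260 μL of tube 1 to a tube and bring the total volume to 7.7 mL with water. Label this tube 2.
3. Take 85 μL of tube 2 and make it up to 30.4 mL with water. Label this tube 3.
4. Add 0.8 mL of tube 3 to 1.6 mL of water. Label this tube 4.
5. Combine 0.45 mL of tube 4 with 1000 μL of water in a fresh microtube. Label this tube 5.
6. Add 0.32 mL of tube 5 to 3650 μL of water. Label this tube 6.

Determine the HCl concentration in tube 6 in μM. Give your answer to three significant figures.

0.00372 μM

Step 1: 0.42 mL + 21.8 mL = 22.22 mL total → factor 22.22/0.42 = 52.905
Step 2: 260 μL brought to 7.7 mL → factor 7700/260 = 29.615
Step 3: 85 μL brought to 30.4 mL → factor 30400/85 = 357.65
Step 4: 0.8 mL + 1.6 mL = 2.4 mL total → factor 2.4/0.8 = 3
Step 5: 0.45 mL + 1000 μL = 1.45 mL total → factor 1.45/0.45 = 3.2222
Step 6: 0.32 mL + 3650 μL = 3.97 mL total → factor 3.97/0.32 = 12.406
Overall dilution factor = 52.905 × 29.615 × 357.65 × 3 × 3.2222 × 12.406 = 6.7202 × 10^7
Final = 0.250 M / 6.7202 × 10^7 = 3.720 × 10^-9 M = 0.00372 μM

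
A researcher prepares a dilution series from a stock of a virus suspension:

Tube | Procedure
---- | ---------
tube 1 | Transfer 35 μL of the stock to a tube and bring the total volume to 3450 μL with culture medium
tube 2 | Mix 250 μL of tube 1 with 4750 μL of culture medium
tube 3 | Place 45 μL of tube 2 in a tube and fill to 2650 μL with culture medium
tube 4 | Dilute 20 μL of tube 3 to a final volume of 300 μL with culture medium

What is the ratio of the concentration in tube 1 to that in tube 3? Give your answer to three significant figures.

Step 1: 35 μL brought to 3450 μL → factor 3450/35 = 98.571
Step 2: 250 μL + 4750 μL = 5000 μL total → factor 5000/250 = 20
Step 3: 45 μL brought to 2650 μL → factor 2650/45 = 58.889
Dilution factor to tube 1 = 98.571; to tube 3 = 1.161 × 10^5
[tube 1]/[tube 3] = (factor to tube 3)/(factor to tube 1) = 1.161 × 10^5/98.571 = 1.18 × 10^3

1.18 × 10^3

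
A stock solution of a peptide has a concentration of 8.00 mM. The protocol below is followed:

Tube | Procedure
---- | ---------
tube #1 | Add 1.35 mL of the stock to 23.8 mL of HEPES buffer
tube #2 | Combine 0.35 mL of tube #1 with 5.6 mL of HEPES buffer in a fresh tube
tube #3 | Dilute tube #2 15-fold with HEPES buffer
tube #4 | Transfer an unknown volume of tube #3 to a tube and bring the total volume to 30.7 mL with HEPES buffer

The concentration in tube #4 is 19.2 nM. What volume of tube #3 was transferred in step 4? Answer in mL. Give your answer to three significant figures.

Step 1: 1.35 mL + 23.8 mL = 25.15 mL total → factor 25.15/1.35 = 18.63
Step 2: 0.35 mL + 5.6 mL = 5.95 mL total → factor 5.95/0.35 = 17
Step 3: 15-fold → factor 15
Step 4: v brought to 30.7 mL → factor = 30.7 mL/v
Product of known-step factors = 4750.6
Overall factor = 8.00 mM / (19.2 nM) = 4.1667 × 10^5
Step-4 factor = 4.1667 × 10^5 / 4750.6 = 87.709
v = 30.7 mL / 87.709 = 0.350 mL

0.350 mL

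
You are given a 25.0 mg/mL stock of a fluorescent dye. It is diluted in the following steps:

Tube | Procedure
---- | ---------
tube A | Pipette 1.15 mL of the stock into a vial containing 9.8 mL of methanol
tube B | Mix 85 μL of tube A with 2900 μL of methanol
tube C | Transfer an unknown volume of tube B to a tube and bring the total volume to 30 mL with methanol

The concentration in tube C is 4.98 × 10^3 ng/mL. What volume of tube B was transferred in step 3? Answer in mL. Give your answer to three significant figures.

Step 1: 1.15 mL + 9.8 mL = 10.95 mL total → factor 10.95/1.15 = 9.5217
Step 2: 85 μL + 2900 μL = 2985 μL total → factor 2985/85 = 35.118
Step 3: v brought to 30 mL → factor = 30 mL/v
Product of known-step factors = 334.38
Overall factor = 25.0 mg/mL / (4.98 × 10^3 ng/mL) = 5020.1
Step-3 factor = 5020.1 / 334.38 = 15.013
v = 30 mL / 15.013 = 2.00 mL

2.00 mL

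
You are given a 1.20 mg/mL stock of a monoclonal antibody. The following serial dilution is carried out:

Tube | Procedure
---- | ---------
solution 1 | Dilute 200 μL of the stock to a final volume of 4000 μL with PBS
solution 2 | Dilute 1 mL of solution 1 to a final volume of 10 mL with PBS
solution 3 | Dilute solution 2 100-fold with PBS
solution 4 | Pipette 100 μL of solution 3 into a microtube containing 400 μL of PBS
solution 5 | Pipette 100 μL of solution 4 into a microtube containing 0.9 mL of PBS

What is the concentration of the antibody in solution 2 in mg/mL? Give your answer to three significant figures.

0.00600 mg/mL

Step 1: 200 μL brought to 4000 μL → factor 4000/200 = 20
Step 2: 1 mL brought to 10 mL → factor 10/1 = 10
Dilution factor through solution 2 = 20 × 10 = 200
[solution 2] = 1.20 mg/mL / 200 = 0.00600 mg/mL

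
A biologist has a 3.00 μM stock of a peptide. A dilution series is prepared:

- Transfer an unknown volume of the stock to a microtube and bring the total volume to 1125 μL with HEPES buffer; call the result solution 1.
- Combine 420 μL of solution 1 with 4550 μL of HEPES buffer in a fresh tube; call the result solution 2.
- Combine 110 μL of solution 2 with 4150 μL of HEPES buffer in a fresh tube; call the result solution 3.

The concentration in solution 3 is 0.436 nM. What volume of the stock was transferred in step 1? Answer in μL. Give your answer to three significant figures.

Step 1: v brought to 1125 μL → factor = 1125 μL/v
Step 2: 420 μL + 4550 μL = 4970 μL total → factor 4970/420 = 11.833
Step 3: 110 μL + 4150 μL = 4260 μL total → factor 4260/110 = 38.727
Product of known-step factors = 458.27
Overall factor = 3.00 μM / (0.436 nM) = 6880.7
Step-1 factor = 6880.7 / 458.27 = 15.014
v = 1125 μL / 15.014 = 74.9 μL

74.9 μL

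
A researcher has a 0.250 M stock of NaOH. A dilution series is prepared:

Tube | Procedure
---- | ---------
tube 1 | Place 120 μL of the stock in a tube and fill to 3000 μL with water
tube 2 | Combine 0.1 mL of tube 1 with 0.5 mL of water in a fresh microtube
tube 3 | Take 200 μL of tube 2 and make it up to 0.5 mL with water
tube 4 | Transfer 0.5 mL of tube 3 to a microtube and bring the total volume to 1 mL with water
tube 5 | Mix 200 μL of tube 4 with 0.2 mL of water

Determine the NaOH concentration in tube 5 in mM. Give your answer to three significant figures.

0.167 mM

Step 1: 120 μL brought to 3000 μL → factor 3000/120 = 25
Step 2: 0.1 mL + 0.5 mL = 0.6 mL total → factor 0.6/0.1 = 6
Step 3: 200 μL brought to 0.5 mL → factor 500/200 = 2.5
Step 4: 0.5 mL brought to 1 mL → factor 1/0.5 = 2
Step 5: 200 μL + 0.2 mL = 400 μL total → factor 400/200 = 2
Overall dilution factor = 25 × 6 × 2.5 × 2 × 2 = 1500
Final = 0.250 M / 1500 = 0.0001667 M = 0.167 mM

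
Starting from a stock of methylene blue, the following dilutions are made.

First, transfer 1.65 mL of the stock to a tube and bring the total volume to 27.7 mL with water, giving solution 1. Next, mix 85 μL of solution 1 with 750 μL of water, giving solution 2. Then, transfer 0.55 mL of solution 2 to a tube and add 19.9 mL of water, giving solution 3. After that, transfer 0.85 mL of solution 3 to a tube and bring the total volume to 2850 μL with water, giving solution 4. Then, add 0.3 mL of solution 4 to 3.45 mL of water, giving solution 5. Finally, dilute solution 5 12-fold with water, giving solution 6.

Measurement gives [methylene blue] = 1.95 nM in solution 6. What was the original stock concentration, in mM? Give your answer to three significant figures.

Step 1: 1.65 mL brought to 27.7 mL → factor 27.7/1.65 = 16.788
Step 2: 85 μL + 750 μL = 835 μL total → factor 835/85 = 9.8235
Step 3: 0.55 mL + 19.9 mL = 20.45 mL total → factor 20.45/0.55 = 37.182
Step 4: 0.85 mL brought to 2850 μL → factor 2.85/0.85 = 3.3529
Step 5: 0.3 mL + 3.45 mL = 3.75 mL total → factor 3.75/0.3 = 12.5
Step 6: 12-fold → factor 12
Overall dilution factor = 16.788 × 9.8235 × 37.182 × 3.3529 × 12.5 × 12 = 3.084 × 10^6
Stock = 1.95 nM × 3.084 × 10^6 = 6.014 × 10^6 nM = 6.01 mM

6.01 mM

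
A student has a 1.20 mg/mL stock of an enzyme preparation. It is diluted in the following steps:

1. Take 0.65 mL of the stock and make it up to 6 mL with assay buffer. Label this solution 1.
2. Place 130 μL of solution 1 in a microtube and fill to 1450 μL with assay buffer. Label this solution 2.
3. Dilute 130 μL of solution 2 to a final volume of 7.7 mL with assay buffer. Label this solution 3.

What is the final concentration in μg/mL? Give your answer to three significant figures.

0.197 μg/mL

Step 1: 0.65 mL brought to 6 mL → factor 6/0.65 = 9.2308
Step 2: 130 μL brought to 1450 μL → factor 1450/130 = 11.154
Step 3: 130 μL brought to 7.7 mL → factor 7700/130 = 59.231
Overall dilution factor = 9.2308 × 11.154 × 59.231 = 6098.3
Final = 1.20 mg/mL / 6098.3 = 0.0001968 mg/mL = 0.197 μg/mL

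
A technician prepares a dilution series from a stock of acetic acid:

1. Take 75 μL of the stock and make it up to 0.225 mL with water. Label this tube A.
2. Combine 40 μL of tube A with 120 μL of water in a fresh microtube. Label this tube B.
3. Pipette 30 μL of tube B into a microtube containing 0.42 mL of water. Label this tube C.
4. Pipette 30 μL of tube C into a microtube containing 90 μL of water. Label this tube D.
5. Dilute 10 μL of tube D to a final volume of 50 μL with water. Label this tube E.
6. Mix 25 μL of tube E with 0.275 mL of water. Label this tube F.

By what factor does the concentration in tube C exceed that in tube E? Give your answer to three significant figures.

20.0

Step 1: 75 μL brought to 0.225 mL → factor 225/75 = 3
Step 2: 40 μL + 120 μL = 160 μL total → factor 160/40 = 4
Step 3: 30 μL + 0.42 mL = 450 μL total → factor 450/30 = 15
Step 4: 30 μL + 90 μL = 120 μL total → factor 120/30 = 4
Step 5: 10 μL brought to 50 μL → factor 50/10 = 5
Dilution factor to tube C = 180; to tube E = 3600
[tube C]/[tube E] = (factor to tube E)/(factor to tube C) = 3600/180 = 20.0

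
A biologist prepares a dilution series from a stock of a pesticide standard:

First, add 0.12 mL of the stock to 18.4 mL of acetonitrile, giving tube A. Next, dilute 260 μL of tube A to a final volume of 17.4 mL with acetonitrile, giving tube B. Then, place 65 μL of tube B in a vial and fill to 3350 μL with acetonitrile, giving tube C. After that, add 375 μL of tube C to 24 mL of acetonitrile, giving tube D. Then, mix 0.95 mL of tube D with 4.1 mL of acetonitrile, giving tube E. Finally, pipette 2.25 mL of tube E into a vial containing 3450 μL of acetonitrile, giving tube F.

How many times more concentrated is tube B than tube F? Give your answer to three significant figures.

4.51 × 10^4

Step 1: 0.12 mL + 18.4 mL = 18.52 mL total → factor 18.52/0.12 = 154.33
Step 2: 260 μL brought to 17.4 mL → factor 17400/260 = 66.923
Step 3: 65 μL brought to 3350 μL → factor 3350/65 = 51.538
Step 4: 375 μL + 24 mL = 24375 μL total → factor 24375/375 = 65
Step 5: 0.95 mL + 4.1 mL = 5.05 mL total → factor 5.05/0.95 = 5.3158
Step 6: 2.25 mL + 3450 μL = 5.7 mL total → factor 5.7/2.25 = 2.5333
Dilution factor to tube B = 10328; to tube F = 4.6595 × 10^8
[tube B]/[tube F] = (factor to tube F)/(factor to tube B) = 4.6595 × 10^8/10328 = 4.51 × 10^4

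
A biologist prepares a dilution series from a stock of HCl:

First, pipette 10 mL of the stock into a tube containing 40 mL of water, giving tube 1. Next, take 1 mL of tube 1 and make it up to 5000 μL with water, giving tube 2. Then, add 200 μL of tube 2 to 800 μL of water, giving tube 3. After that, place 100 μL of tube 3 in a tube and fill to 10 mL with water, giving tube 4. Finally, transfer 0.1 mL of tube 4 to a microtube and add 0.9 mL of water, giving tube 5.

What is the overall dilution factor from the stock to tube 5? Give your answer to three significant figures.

1.25 × 10^5

Step 1: 10 mL + 40 mL = 50 mL total → factor 50/10 = 5
Step 2: 1 mL brought to 5000 μL → factor 5/1 = 5
Step 3: 200 μL + 800 μL = 1000 μL total → factor 1000/200 = 5
Step 4: 100 μL brought to 10 mL → factor 10000/100 = 100
Step 5: 0.1 mL + 0.9 mL = 1 mL total → factor 1/0.1 = 10
Overall dilution factor = 5 × 5 × 5 × 100 × 10 = 1.25 × 10^5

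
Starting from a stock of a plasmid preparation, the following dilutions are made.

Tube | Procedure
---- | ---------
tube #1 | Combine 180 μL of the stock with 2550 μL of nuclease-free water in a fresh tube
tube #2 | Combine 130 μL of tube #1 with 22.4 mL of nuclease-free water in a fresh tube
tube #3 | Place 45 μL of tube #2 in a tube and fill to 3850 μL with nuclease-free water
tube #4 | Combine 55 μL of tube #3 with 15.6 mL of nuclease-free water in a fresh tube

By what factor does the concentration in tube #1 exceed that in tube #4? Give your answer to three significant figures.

Step 1: 180 μL + 2550 μL = 2730 μL total → factor 2730/180 = 15.167
Step 2: 130 μL + 22.4 mL = 22530 μL total → factor 22530/130 = 173.31
Step 3: 45 μL brought to 3850 μL → factor 3850/45 = 85.556
Step 4: 55 μL + 15.6 mL = 15655 μL total → factor 15655/55 = 284.64
Dilution factor to tube #1 = 15.167; to tube #4 = 6.401 × 10^7
[tube #1]/[tube #4] = (factor to tube #4)/(factor to tube #1) = 6.401 × 10^7/15.167 = 4.22 × 10^6

4.22 × 10^6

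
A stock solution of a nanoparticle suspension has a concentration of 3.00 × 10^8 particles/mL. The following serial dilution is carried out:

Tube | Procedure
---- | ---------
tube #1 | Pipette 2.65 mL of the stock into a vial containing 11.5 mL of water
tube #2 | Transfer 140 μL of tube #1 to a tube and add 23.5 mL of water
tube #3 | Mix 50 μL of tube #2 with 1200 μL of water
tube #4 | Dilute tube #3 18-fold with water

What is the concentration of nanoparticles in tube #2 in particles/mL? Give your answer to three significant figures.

3.33 × 10^5 particles/mL

Step 1: 2.65 mL + 11.5 mL = 14.15 mL total → factor 14.15/2.65 = 5.3396
Step 2: 140 μL + 23.5 mL = 23640 μL total → factor 23640/140 = 168.86
Dilution factor through tube #2 = 5.3396 × 168.86 = 901.63
[tube #2] = 3.00 × 10^8 particles/mL / 901.63 = 3.33 × 10^5 particles/mL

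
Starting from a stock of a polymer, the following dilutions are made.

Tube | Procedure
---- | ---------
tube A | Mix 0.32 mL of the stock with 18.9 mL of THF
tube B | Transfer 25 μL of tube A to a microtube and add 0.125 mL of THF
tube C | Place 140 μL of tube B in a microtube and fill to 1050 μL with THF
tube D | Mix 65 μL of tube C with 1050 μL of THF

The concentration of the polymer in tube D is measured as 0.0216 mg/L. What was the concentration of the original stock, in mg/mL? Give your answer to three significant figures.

Step 1: 0.32 mL + 18.9 mL = 19.22 mL total → factor 19.22/0.32 = 60.062
Step 2: 25 μL + 0.125 mL = 150 μL total → factor 150/25 = 6
Step 3: 140 μL brought to 1050 μL → factor 1050/140 = 7.5
Step 4: 65 μL + 1050 μL = 1115 μL total → factor 1115/65 = 17.154
Overall dilution factor = 60.062 × 6 × 7.5 × 17.154 = 46364
Stock = 0.0216 mg/L × 46364 = 1001 mg/L = 1.00 mg/mL

1.00 mg/mL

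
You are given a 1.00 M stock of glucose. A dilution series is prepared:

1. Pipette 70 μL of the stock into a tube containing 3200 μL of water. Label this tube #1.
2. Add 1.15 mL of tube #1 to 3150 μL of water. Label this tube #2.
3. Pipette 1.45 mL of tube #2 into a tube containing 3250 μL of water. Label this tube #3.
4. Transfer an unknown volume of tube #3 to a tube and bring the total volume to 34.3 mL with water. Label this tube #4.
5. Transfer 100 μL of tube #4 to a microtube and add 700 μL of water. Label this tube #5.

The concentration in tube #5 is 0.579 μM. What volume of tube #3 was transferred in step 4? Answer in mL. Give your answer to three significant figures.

0.0900 mL

Step 1: 70 μL + 3200 μL = 3270 μL total → factor 3270/70 = 46.714
Step 2: 1.15 mL + 3150 μL = 4.3 mL total → factor 4.3/1.15 = 3.7391
Step 3: 1.45 mL + 3250 μL = 4.7 mL total → factor 4.7/1.45 = 3.2414
Step 4: v brought to 34.3 mL → factor = 34.3 mL/v
Step 5: 100 μL + 700 μL = 800 μL total → factor 800/100 = 8
Product of known-step factors = 4529.4
Overall factor = 1.00 M / (0.579 μM) = 1.7271 × 10^6
Step-4 factor = 1.7271 × 10^6 / 4529.4 = 381.31
v = 34.3 mL / 381.31 = 0.0900 mL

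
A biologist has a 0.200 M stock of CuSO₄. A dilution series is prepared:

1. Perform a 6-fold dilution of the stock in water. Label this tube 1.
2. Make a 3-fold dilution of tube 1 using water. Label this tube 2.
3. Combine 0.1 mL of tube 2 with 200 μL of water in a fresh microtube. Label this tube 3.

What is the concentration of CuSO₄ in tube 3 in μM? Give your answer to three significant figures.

3.70 × 10^3 μM

Step 1: 6-fold → factor 6
Step 2: 3-fold → factor 3
Step 3: 0.1 mL + 200 μL = 0.3 mL total → factor 0.3/0.1 = 3
Overall dilution factor = 6 × 3 × 3 = 54
Final = 0.200 M / 54 = 0.003704 M = 3.70 × 10^3 μM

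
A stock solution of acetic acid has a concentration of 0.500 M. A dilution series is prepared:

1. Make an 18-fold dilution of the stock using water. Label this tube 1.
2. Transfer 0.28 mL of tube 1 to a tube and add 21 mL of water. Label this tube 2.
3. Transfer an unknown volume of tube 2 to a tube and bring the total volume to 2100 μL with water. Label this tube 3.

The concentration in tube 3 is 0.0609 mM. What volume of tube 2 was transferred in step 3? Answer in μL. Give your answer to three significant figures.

Step 1: 18-fold → factor 18
Step 2: 0.28 mL + 21 mL = 21.28 mL total → factor 21.28/0.28 = 76
Step 3: v brought to 2100 μL → factor = 2100 μL/v
Product of known-step factors = 1368
Overall factor = 0.500 M / (0.0609 mM) = 8210.2
Step-3 factor = 8210.2 / 1368 = 6.0016
v = 2100 μL / 6.0016 = 350 μL

350 μL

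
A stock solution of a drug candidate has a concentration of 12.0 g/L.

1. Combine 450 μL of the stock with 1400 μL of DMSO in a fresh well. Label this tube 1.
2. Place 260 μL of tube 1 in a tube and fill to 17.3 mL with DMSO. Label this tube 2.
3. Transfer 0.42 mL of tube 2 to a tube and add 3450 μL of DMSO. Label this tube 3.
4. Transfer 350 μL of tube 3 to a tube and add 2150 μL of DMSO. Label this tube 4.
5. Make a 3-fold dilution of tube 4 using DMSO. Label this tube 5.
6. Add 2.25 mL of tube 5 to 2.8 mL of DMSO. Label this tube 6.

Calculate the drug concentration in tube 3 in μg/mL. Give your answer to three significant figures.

4.76 μg/mL

Step 1: 450 μL + 1400 μL = 1850 μL total → factor 1850/450 = 4.1111
Step 2: 260 μL brought to 17.3 mL → factor 17300/260 = 66.538
Step 3: 0.42 mL + 3450 μL = 3.87 mL total → factor 3.87/0.42 = 9.2143
Dilution factor through tube 3 = 4.1111 × 66.538 × 9.2143 = 2520.5
[tube 3] = 12.0 g/L / 2520.5 = 0.004761 g/L = 4.76 μg/mL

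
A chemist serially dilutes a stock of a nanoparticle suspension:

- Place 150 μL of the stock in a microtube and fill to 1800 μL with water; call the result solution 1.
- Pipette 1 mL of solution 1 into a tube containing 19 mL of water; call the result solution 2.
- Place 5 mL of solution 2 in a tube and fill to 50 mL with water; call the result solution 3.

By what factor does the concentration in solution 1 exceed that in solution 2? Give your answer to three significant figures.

20.0

Step 1: 150 μL brought to 1800 μL → factor 1800/150 = 12
Step 2: 1 mL + 19 mL = 20 mL total → factor 20/1 = 20
Dilution factor to solution 1 = 12; to solution 2 = 240
[solution 1]/[solution 2] = (factor to solution 2)/(factor to solution 1) = 240/12 = 20.0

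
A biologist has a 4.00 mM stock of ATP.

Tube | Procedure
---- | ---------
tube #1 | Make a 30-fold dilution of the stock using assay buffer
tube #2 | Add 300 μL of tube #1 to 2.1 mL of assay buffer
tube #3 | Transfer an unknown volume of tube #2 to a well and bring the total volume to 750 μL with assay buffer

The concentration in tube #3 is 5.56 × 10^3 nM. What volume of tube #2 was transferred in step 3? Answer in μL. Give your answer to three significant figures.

Step 1: 30-fold → factor 30
Step 2: 300 μL + 2.1 mL = 2400 μL total → factor 2400/300 = 8
Step 3: v brought to 750 μL → factor = 750 μL/v
Product of known-step factors = 240
Overall factor = 4.00 mM / (5.56 × 10^3 nM) = 719.42
Step-3 factor = 719.42 / 240 = 2.9976
v = 750 μL / 2.9976 = 250 μL

250 μL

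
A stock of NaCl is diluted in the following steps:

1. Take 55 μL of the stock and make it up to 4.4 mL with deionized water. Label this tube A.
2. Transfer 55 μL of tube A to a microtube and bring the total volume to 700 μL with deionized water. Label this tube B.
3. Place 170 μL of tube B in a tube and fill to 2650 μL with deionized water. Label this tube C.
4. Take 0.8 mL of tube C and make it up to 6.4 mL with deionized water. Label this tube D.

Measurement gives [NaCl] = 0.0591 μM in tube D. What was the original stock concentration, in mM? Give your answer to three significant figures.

7.50 mM

Step 1: 55 μL brought to 4.4 mL → factor 4400/55 = 80
Step 2: 55 μL brought to 700 μL → factor 700/55 = 12.727
Step 3: 170 μL brought to 2650 μL → factor 2650/170 = 15.588
Step 4: 0.8 mL brought to 6.4 mL → factor 6.4/0.8 = 8
Overall dilution factor = 80 × 12.727 × 15.588 × 8 = 1.2697 × 10^5
Stock = 0.0591 μM × 1.2697 × 10^5 = 7504 μM = 7.50 mM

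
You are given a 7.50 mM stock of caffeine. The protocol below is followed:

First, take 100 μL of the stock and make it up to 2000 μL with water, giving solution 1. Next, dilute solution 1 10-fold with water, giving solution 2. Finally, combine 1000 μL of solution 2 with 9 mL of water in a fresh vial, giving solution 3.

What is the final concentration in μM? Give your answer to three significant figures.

Step 1: 100 μL brought to 2000 μL → factor 2000/100 = 20
Step 2: 10-fold → factor 10
Step 3: 1000 μL + 9 mL = 10000 μL total → factor 10000/1000 = 10
Overall dilution factor = 20 × 10 × 10 = 2000
Final = 7.50 mM / 2000 = 0.003750 mM = 3.75 μM

3.75 μM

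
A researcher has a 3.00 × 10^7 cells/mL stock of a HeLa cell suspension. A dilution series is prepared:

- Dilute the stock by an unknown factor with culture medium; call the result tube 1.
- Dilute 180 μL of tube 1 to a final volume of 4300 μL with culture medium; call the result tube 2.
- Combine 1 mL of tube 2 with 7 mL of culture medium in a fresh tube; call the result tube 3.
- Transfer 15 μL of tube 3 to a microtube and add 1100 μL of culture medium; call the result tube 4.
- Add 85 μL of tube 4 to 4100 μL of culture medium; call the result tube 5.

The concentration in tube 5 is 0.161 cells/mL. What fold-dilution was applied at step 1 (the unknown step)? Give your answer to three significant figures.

266-fold

Step 1: unknown factor x
Step 2: 180 μL brought to 4300 μL → factor 4300/180 = 23.889
Step 3: 1 mL + 7 mL = 8 mL total → factor 8/1 = 8
Step 4: 15 μL + 1100 μL = 1115 μL total → factor 1115/15 = 74.333
Step 5: 85 μL + 4100 μL = 4185 μL total → factor 4185/85 = 49.235
Product of known-step factors = 6.9943 × 10^5
Overall factor = 3.00 × 10^7 cells/mL / (0.161 cells/mL) = 1.8634 × 10^8
x = 1.8634 × 10^8 / 6.9943 × 10^5 = 266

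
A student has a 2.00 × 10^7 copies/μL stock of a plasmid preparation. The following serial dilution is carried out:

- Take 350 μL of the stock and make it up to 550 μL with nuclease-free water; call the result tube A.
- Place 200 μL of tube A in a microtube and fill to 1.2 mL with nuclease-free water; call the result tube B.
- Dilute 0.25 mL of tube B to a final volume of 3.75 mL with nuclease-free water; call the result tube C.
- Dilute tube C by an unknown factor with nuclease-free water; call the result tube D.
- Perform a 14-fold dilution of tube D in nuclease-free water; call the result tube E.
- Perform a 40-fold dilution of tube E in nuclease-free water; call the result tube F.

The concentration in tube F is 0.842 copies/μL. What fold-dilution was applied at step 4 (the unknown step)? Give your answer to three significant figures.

300-fold

Step 1: 350 μL brought to 550 μL → factor 550/350 = 1.5714
Step 2: 200 μL brought to 1.2 mL → factor 1200/200 = 6
Step 3: 0.25 mL brought to 3.75 mL → factor 3.75/0.25 = 15
Step 4: unknown factor x
Step 5: 14-fold → factor 14
Step 6: 40-fold → factor 40
Product of known-step factors = 79200
Overall factor = 2.00 × 10^7 copies/μL / (0.842 copies/μL) = 2.3753 × 10^7
x = 2.3753 × 10^7 / 79200 = 300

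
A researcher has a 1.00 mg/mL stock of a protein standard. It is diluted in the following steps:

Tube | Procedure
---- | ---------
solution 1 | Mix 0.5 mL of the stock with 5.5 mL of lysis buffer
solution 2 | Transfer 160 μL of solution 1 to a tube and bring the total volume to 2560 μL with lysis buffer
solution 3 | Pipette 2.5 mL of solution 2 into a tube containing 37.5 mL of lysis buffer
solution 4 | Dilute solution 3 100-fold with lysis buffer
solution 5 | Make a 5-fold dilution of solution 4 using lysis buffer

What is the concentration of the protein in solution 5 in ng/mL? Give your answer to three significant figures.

0.651 ng/mL

Step 1: 0.5 mL + 5.5 mL = 6 mL total → factor 6/0.5 = 12
Step 2: 160 μL brought to 2560 μL → factor 2560/160 = 16
Step 3: 2.5 mL + 37.5 mL = 40 mL total → factor 40/2.5 = 16
Step 4: 100-fold → factor 100
Step 5: 5-fold → factor 5
Overall dilution factor = 12 × 16 × 16 × 100 × 5 = 1.536 × 10^6
Final = 1.00 mg/mL / 1.536 × 10^6 = 6.510 × 10^-7 mg/mL = 0.651 ng/mL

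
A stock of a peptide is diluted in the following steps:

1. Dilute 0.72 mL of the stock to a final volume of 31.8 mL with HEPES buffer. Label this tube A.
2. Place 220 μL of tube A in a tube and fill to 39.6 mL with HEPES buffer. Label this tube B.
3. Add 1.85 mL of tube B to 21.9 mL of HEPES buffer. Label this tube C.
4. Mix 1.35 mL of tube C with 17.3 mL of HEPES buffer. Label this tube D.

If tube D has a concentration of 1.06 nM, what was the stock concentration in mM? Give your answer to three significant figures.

1.49 mM

Step 1: 0.72 mL brought to 31.8 mL → factor 31.8/0.72 = 44.167
Step 2: 220 μL brought to 39.6 mL → factor 39600/220 = 180
Step 3: 1.85 mL + 21.9 mL = 23.75 mL total → factor 23.75/1.85 = 12.838
Step 4: 1.35 mL + 17.3 mL = 18.65 mL total → factor 18.65/1.35 = 13.815
Overall dilution factor = 44.167 × 180 × 12.838 × 13.815 = 1.41 × 10^6
Stock = 1.06 nM × 1.41 × 10^6 = 1.495 × 10^6 nM = 1.49 mM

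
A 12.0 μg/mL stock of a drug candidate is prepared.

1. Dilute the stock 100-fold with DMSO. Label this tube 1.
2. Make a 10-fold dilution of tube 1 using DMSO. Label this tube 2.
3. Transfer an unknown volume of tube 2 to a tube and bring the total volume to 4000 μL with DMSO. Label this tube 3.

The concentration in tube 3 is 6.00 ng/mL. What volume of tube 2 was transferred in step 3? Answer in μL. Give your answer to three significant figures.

Step 1: 100-fold → factor 100
Step 2: 10-fold → factor 10
Step 3: v brought to 4000 μL → factor = 4000 μL/v
Product of known-step factors = 1000
Overall factor = 12.0 μg/mL / (6.00 ng/mL) = 2000
Step-3 factor = 2000 / 1000 = 2
v = 4000 μL / 2 = 2.00 × 10^3 μL

2.00 × 10^3 μL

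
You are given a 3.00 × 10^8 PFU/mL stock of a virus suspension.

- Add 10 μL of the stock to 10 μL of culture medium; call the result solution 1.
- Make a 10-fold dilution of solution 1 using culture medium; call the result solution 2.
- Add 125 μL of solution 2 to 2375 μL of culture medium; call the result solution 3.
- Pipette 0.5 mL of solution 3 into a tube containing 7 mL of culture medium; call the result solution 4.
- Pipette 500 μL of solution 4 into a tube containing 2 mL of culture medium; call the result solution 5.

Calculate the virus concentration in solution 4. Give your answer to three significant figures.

5.00 × 10^4 PFU/mL

Step 1: 10 μL + 10 μL = 20 μL total → factor 20/10 = 2
Step 2: 10-fold → factor 10
Step 3: 125 μL + 2375 μL = 2500 μL total → factor 2500/125 = 20
Step 4: 0.5 mL + 7 mL = 7.5 mL total → factor 7.5/0.5 = 15
Dilution factor through solution 4 = 2 × 10 × 20 × 15 = 6000
[solution 4] = 3.00 × 10^8 PFU/mL / 6000 = 5.00 × 10^4 PFU/mL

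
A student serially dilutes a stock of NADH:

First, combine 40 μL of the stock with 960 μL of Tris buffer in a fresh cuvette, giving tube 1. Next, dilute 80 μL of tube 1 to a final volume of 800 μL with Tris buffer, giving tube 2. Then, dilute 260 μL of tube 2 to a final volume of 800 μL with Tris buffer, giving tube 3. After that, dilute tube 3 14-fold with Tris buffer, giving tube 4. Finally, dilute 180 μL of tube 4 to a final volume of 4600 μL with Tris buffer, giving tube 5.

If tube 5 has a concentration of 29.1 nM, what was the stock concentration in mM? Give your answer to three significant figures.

8.01 mM

Step 1: 40 μL + 960 μL = 1000 μL total → factor 1000/40 = 25
Step 2: 80 μL brought to 800 μL → factor 800/80 = 10
Step 3: 260 μL brought to 800 μL → factor 800/260 = 3.0769
Step 4: 14-fold → factor 14
Step 5: 180 μL brought to 4600 μL → factor 4600/180 = 25.556
Overall dilution factor = 25 × 10 × 3.0769 × 14 × 25.556 = 2.7521 × 10^5
Stock = 29.1 nM × 2.7521 × 10^5 = 8.009 × 10^6 nM = 8.01 mM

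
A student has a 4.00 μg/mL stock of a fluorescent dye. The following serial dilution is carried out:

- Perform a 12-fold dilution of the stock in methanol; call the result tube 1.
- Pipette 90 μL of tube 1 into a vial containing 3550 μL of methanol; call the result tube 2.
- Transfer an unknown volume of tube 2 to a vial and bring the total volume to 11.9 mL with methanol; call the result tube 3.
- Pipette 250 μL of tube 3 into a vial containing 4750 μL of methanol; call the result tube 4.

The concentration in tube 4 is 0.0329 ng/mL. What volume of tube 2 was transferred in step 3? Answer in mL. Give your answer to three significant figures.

0.950 mL

Step 1: 12-fold → factor 12
Step 2: 90 μL + 3550 μL = 3640 μL total → factor 3640/90 = 40.444
Step 3: v brought to 11.9 mL → factor = 11.9 mL/v
Step 4: 250 μL + 4750 μL = 5000 μL total → factor 5000/250 = 20
Product of known-step factors = 9706.7
Overall factor = 4.00 μg/mL / (0.0329 ng/mL) = 1.2158 × 10^5
Step-3 factor = 1.2158 × 10^5 / 9706.7 = 12.525
v = 11.9 mL / 12.525 = 0.950 mL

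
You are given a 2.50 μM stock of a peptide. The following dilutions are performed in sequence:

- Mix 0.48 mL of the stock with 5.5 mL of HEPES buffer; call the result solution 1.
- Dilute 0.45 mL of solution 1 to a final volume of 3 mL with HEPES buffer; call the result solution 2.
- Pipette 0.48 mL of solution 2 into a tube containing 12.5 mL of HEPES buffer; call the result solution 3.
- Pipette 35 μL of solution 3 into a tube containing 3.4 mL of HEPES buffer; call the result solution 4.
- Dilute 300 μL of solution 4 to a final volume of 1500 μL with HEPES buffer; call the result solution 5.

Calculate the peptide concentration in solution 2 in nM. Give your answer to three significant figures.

30.1 nM

Step 1: 0.48 mL + 5.5 mL = 5.98 mL total → factor 5.98/0.48 = 12.458
Step 2: 0.45 mL brought to 3 mL → factor 3/0.45 = 6.6667
Dilution factor through solution 2 = 12.458 × 6.6667 = 83.056
[solution 2] = 2.50 μM / 83.056 = 0.03010 μM = 30.1 nM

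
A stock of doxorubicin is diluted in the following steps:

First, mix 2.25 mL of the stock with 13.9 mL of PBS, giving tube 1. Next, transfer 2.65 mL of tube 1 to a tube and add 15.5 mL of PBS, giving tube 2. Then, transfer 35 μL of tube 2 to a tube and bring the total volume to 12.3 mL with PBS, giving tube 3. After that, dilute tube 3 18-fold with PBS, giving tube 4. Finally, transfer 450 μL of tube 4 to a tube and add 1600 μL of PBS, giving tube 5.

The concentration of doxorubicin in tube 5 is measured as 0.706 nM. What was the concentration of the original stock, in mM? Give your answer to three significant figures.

Step 1: 2.25 mL + 13.9 mL = 16.15 mL total → factor 16.15/2.25 = 7.1778
Step 2: 2.65 mL + 15.5 mL = 18.15 mL total → factor 18.15/2.65 = 6.8491
Step 3: 35 μL brought to 12.3 mL → factor 12300/35 = 351.43
Step 4: 18-fold → factor 18
Step 5: 450 μL + 1600 μL = 2050 μL total → factor 2050/450 = 4.5556
Overall dilution factor = 7.1778 × 6.8491 × 351.43 × 18 × 4.5556 = 1.4167 × 10^6
Stock = 0.706 nM × 1.4167 × 10^6 = 1.000 × 10^6 nM = 1.00 mM

1.00 mM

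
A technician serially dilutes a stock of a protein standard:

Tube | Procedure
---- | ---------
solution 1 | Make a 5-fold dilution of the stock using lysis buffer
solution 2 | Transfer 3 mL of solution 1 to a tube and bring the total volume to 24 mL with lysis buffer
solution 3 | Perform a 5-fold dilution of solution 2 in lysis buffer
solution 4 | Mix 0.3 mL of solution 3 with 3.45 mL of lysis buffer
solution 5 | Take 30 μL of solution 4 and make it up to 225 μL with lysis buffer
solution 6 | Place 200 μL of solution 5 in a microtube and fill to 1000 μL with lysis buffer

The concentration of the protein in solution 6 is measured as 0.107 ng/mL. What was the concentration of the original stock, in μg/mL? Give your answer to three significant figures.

Step 1: 5-fold → factor 5
Step 2: 3 mL brought to 24 mL → factor 24/3 = 8
Step 3: 5-fold → factor 5
Step 4: 0.3 mL + 3.45 mL = 3.75 mL total → factor 3.75/0.3 = 12.5
Step 5: 30 μL brought to 225 μL → factor 225/30 = 7.5
Step 6: 200 μL brought to 1000 μL → factor 1000/200 = 5
Overall dilution factor = 5 × 8 × 5 × 12.5 × 7.5 × 5 = 93750
Stock = 0.107 ng/mL × 93750 = 1.003 × 10^4 ng/mL = 10.0 μg/mL

10.0 μg/mL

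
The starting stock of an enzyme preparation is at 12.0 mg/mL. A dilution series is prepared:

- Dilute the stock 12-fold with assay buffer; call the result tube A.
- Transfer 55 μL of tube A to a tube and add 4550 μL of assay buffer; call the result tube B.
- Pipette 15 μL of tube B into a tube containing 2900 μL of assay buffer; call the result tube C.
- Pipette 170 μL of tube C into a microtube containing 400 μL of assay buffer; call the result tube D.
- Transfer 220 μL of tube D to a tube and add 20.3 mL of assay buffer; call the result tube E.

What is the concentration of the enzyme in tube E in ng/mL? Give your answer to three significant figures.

0.197 ng/mL

Step 1: 12-fold → factor 12
Step 2: 55 μL + 4550 μL = 4605 μL total → factor 4605/55 = 83.727
Step 3: 15 μL + 2900 μL = 2915 μL total → factor 2915/15 = 194.33
Step 4: 170 μL + 400 μL = 570 μL total → factor 570/170 = 3.3529
Step 5: 220 μL + 20.3 mL = 20520 μL total → factor 20520/220 = 93.273
Dilution factor through tube E = 12 × 83.727 × 194.33 × 3.3529 × 93.273 = 6.1063 × 10^7
[tube E] = 12.0 mg/mL / 6.1063 × 10^7 = 1.965 × 10^-7 mg/mL = 0.197 ng/mL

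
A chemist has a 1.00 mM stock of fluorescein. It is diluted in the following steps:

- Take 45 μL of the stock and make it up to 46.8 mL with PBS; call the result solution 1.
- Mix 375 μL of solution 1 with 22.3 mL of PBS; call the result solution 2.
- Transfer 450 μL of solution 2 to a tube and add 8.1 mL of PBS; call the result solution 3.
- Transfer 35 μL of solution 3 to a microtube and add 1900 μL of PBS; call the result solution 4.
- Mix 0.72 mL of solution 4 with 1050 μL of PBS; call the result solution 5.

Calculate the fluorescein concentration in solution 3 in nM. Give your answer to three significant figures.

Step 1: 45 μL brought to 46.8 mL → factor 46800/45 = 1040
Step 2: 375 μL + 22.3 mL = 22675 μL total → factor 22675/375 = 60.467
Step 3: 450 μL + 8.1 mL = 8550 μL total → factor 8550/450 = 19
Dilution factor through solution 3 = 1040 × 60.467 × 19 = 1.1948 × 10^6
[solution 3] = 1.00 mM / 1.1948 × 10^6 = 8.369 × 10^-7 mM = 0.837 nM

0.837 nM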